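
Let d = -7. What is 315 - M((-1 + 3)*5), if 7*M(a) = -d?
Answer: 314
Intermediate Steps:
M(a) = 1 (M(a) = (-1*(-7))/7 = (1/7)*7 = 1)
315 - M((-1 + 3)*5) = 315 - 1*1 = 315 - 1 = 314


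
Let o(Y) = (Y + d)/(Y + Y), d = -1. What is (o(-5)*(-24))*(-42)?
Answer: 3024/5 ≈ 604.80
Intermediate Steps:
o(Y) = (-1 + Y)/(2*Y) (o(Y) = (Y - 1)/(Y + Y) = (-1 + Y)/((2*Y)) = (-1 + Y)*(1/(2*Y)) = (-1 + Y)/(2*Y))
(o(-5)*(-24))*(-42) = (((½)*(-1 - 5)/(-5))*(-24))*(-42) = (((½)*(-⅕)*(-6))*(-24))*(-42) = ((⅗)*(-24))*(-42) = -72/5*(-42) = 3024/5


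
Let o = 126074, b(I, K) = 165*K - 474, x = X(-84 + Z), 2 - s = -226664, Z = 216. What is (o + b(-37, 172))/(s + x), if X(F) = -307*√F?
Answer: 396613985/583693576 + 11817965*√33/6420629336 ≈ 0.69006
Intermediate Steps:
s = 226666 (s = 2 - 1*(-226664) = 2 + 226664 = 226666)
x = -614*√33 (x = -307*√(-84 + 216) = -614*√33 ≈ -3527.2)
b(I, K) = -474 + 165*K
(o + b(-37, 172))/(s + x) = (126074 + (-474 + 165*172))/(226666 - 614*√33) = (126074 + (-474 + 28380))/(226666 - 614*√33) = (126074 + 27906)/(226666 - 614*√33) = 153980/(226666 - 614*√33)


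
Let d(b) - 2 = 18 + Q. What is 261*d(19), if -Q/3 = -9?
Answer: 12267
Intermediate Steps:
Q = 27 (Q = -3*(-9) = 27)
d(b) = 47 (d(b) = 2 + (18 + 27) = 2 + 45 = 47)
261*d(19) = 261*47 = 12267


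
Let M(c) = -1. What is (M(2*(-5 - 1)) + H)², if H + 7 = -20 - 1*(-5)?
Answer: 529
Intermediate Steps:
H = -22 (H = -7 + (-20 - 1*(-5)) = -7 + (-20 + 5) = -7 - 15 = -22)
(M(2*(-5 - 1)) + H)² = (-1 - 22)² = (-23)² = 529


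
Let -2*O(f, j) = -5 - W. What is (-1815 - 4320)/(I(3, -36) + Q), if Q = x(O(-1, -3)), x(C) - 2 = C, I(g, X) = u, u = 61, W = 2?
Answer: -12270/133 ≈ -92.256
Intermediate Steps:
I(g, X) = 61
O(f, j) = 7/2 (O(f, j) = -(-5 - 1*2)/2 = -(-5 - 2)/2 = -1/2*(-7) = 7/2)
x(C) = 2 + C
Q = 11/2 (Q = 2 + 7/2 = 11/2 ≈ 5.5000)
(-1815 - 4320)/(I(3, -36) + Q) = (-1815 - 4320)/(61 + 11/2) = -6135/133/2 = -6135*2/133 = -12270/133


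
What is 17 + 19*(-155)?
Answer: -2928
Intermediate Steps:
17 + 19*(-155) = 17 - 2945 = -2928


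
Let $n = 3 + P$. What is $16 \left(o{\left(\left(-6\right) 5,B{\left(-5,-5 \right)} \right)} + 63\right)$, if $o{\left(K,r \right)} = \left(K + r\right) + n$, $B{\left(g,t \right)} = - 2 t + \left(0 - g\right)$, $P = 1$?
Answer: $832$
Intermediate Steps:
$n = 4$ ($n = 3 + 1 = 4$)
$B{\left(g,t \right)} = - g - 2 t$ ($B{\left(g,t \right)} = - 2 t - g = - g - 2 t$)
$o{\left(K,r \right)} = 4 + K + r$ ($o{\left(K,r \right)} = \left(K + r\right) + 4 = 4 + K + r$)
$16 \left(o{\left(\left(-6\right) 5,B{\left(-5,-5 \right)} \right)} + 63\right) = 16 \left(\left(4 - 30 - -15\right) + 63\right) = 16 \left(\left(4 - 30 + \left(5 + 10\right)\right) + 63\right) = 16 \left(\left(4 - 30 + 15\right) + 63\right) = 16 \left(-11 + 63\right) = 16 \cdot 52 = 832$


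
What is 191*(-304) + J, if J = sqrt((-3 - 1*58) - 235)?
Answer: -58064 + 2*I*sqrt(74) ≈ -58064.0 + 17.205*I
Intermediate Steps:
J = 2*I*sqrt(74) (J = sqrt((-3 - 58) - 235) = sqrt(-61 - 235) = sqrt(-296) = 2*I*sqrt(74) ≈ 17.205*I)
191*(-304) + J = 191*(-304) + 2*I*sqrt(74) = -58064 + 2*I*sqrt(74)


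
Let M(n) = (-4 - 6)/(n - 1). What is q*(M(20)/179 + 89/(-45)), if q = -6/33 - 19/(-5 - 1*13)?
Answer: -52443047/30302910 ≈ -1.7306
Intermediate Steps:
M(n) = -10/(-1 + n)
q = 173/198 (q = -6*1/33 - 19/(-5 - 13) = -2/11 - 19/(-18) = -2/11 - 19*(-1/18) = -2/11 + 19/18 = 173/198 ≈ 0.87374)
q*(M(20)/179 + 89/(-45)) = 173*(-10/(-1 + 20)/179 + 89/(-45))/198 = 173*(-10/19*(1/179) + 89*(-1/45))/198 = 173*(-10*1/19*(1/179) - 89/45)/198 = 173*(-10/19*1/179 - 89/45)/198 = 173*(-10/3401 - 89/45)/198 = (173/198)*(-303139/153045) = -52443047/30302910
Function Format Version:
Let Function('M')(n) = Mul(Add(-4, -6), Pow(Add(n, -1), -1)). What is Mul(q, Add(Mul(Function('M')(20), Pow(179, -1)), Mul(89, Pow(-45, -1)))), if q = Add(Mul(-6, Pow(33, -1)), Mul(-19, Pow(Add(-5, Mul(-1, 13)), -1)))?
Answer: Rational(-52443047, 30302910) ≈ -1.7306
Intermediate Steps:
Function('M')(n) = Mul(-10, Pow(Add(-1, n), -1))
q = Rational(173, 198) (q = Add(Mul(-6, Rational(1, 33)), Mul(-19, Pow(Add(-5, -13), -1))) = Add(Rational(-2, 11), Mul(-19, Pow(-18, -1))) = Add(Rational(-2, 11), Mul(-19, Rational(-1, 18))) = Add(Rational(-2, 11), Rational(19, 18)) = Rational(173, 198) ≈ 0.87374)
Mul(q, Add(Mul(Function('M')(20), Pow(179, -1)), Mul(89, Pow(-45, -1)))) = Mul(Rational(173, 198), Add(Mul(Mul(-10, Pow(Add(-1, 20), -1)), Pow(179, -1)), Mul(89, Pow(-45, -1)))) = Mul(Rational(173, 198), Add(Mul(Mul(-10, Pow(19, -1)), Rational(1, 179)), Mul(89, Rational(-1, 45)))) = Mul(Rational(173, 198), Add(Mul(Mul(-10, Rational(1, 19)), Rational(1, 179)), Rational(-89, 45))) = Mul(Rational(173, 198), Add(Mul(Rational(-10, 19), Rational(1, 179)), Rational(-89, 45))) = Mul(Rational(173, 198), Add(Rational(-10, 3401), Rational(-89, 45))) = Mul(Rational(173, 198), Rational(-303139, 153045)) = Rational(-52443047, 30302910)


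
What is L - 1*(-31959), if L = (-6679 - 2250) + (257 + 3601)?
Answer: 26888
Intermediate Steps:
L = -5071 (L = -8929 + 3858 = -5071)
L - 1*(-31959) = -5071 - 1*(-31959) = -5071 + 31959 = 26888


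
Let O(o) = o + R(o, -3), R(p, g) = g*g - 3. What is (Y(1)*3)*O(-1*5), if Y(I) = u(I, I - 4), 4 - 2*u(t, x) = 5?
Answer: -3/2 ≈ -1.5000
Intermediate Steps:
u(t, x) = -½ (u(t, x) = 2 - ½*5 = 2 - 5/2 = -½)
R(p, g) = -3 + g² (R(p, g) = g² - 3 = -3 + g²)
Y(I) = -½
O(o) = 6 + o (O(o) = o + (-3 + (-3)²) = o + (-3 + 9) = o + 6 = 6 + o)
(Y(1)*3)*O(-1*5) = (-½*3)*(6 - 1*5) = -3*(6 - 5)/2 = -3/2*1 = -3/2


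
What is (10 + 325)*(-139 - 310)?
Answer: -150415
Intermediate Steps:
(10 + 325)*(-139 - 310) = 335*(-449) = -150415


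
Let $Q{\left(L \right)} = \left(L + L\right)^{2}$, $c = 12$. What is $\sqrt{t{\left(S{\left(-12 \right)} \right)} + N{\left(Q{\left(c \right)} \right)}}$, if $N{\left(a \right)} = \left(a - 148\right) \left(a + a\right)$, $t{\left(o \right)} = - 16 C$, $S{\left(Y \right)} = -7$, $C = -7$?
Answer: $4 \sqrt{30823} \approx 702.26$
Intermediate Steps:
$t{\left(o \right)} = 112$ ($t{\left(o \right)} = \left(-16\right) \left(-7\right) = 112$)
$Q{\left(L \right)} = 4 L^{2}$ ($Q{\left(L \right)} = \left(2 L\right)^{2} = 4 L^{2}$)
$N{\left(a \right)} = 2 a \left(-148 + a\right)$ ($N{\left(a \right)} = \left(-148 + a\right) 2 a = 2 a \left(-148 + a\right)$)
$\sqrt{t{\left(S{\left(-12 \right)} \right)} + N{\left(Q{\left(c \right)} \right)}} = \sqrt{112 + 2 \cdot 4 \cdot 12^{2} \left(-148 + 4 \cdot 12^{2}\right)} = \sqrt{112 + 2 \cdot 4 \cdot 144 \left(-148 + 4 \cdot 144\right)} = \sqrt{112 + 2 \cdot 576 \left(-148 + 576\right)} = \sqrt{112 + 2 \cdot 576 \cdot 428} = \sqrt{112 + 493056} = \sqrt{493168} = 4 \sqrt{30823}$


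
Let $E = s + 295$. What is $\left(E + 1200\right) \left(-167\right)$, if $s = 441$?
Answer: $-323312$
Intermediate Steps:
$E = 736$ ($E = 441 + 295 = 736$)
$\left(E + 1200\right) \left(-167\right) = \left(736 + 1200\right) \left(-167\right) = 1936 \left(-167\right) = -323312$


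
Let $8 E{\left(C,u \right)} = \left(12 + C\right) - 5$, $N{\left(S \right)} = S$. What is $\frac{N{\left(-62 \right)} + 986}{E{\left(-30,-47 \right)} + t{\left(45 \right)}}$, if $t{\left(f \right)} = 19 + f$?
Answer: $\frac{2464}{163} \approx 15.117$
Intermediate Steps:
$E{\left(C,u \right)} = \frac{7}{8} + \frac{C}{8}$ ($E{\left(C,u \right)} = \frac{\left(12 + C\right) - 5}{8} = \frac{7 + C}{8} = \frac{7}{8} + \frac{C}{8}$)
$\frac{N{\left(-62 \right)} + 986}{E{\left(-30,-47 \right)} + t{\left(45 \right)}} = \frac{-62 + 986}{\left(\frac{7}{8} + \frac{1}{8} \left(-30\right)\right) + \left(19 + 45\right)} = \frac{924}{\left(\frac{7}{8} - \frac{15}{4}\right) + 64} = \frac{924}{- \frac{23}{8} + 64} = \frac{924}{\frac{489}{8}} = 924 \cdot \frac{8}{489} = \frac{2464}{163}$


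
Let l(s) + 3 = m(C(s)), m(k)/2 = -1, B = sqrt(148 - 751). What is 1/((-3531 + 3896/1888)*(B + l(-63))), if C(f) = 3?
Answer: 295/130754153 + 177*I*sqrt(67)/130754153 ≈ 2.2561e-6 + 1.108e-5*I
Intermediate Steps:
B = 3*I*sqrt(67) (B = sqrt(-603) = 3*I*sqrt(67) ≈ 24.556*I)
m(k) = -2 (m(k) = 2*(-1) = -2)
l(s) = -5 (l(s) = -3 - 2 = -5)
1/((-3531 + 3896/1888)*(B + l(-63))) = 1/((-3531 + 3896/1888)*(3*I*sqrt(67) - 5)) = 1/((-3531 + 3896*(1/1888))*(-5 + 3*I*sqrt(67))) = 1/((-3531 + 487/236)*(-5 + 3*I*sqrt(67))) = 1/(-832829*(-5 + 3*I*sqrt(67))/236) = 1/(4164145/236 - 2498487*I*sqrt(67)/236)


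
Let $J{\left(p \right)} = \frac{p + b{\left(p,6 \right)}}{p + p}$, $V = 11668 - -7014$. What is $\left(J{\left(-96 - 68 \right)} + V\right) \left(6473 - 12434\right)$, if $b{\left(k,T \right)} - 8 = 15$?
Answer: $- \frac{36528036357}{328} \approx -1.1137 \cdot 10^{8}$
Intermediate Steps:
$b{\left(k,T \right)} = 23$ ($b{\left(k,T \right)} = 8 + 15 = 23$)
$V = 18682$ ($V = 11668 + 7014 = 18682$)
$J{\left(p \right)} = \frac{23 + p}{2 p}$ ($J{\left(p \right)} = \frac{p + 23}{p + p} = \frac{23 + p}{2 p}$)
$\left(J{\left(-96 - 68 \right)} + V\right) \left(6473 - 12434\right) = \left(\frac{23 - 164}{2 \left(-96 - 68\right)} + 18682\right) \left(6473 - 12434\right) = \left(\frac{23 - 164}{2 \left(-164\right)} + 18682\right) \left(-5961\right) = \left(\frac{1}{2} \left(- \frac{1}{164}\right) \left(-141\right) + 18682\right) \left(-5961\right) = \left(\frac{141}{328} + 18682\right) \left(-5961\right) = \frac{6127837}{328} \left(-5961\right) = - \frac{36528036357}{328}$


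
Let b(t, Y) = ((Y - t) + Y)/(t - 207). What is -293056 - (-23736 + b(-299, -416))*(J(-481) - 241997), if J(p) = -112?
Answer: -2907849049583/506 ≈ -5.7467e+9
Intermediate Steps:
b(t, Y) = (-t + 2*Y)/(-207 + t)
-293056 - (-23736 + b(-299, -416))*(J(-481) - 241997) = -293056 - (-23736 + (-1*(-299) + 2*(-416))/(-207 - 299))*(-112 - 241997) = -293056 - (-23736 + (299 - 832)/(-506))*(-242109) = -293056 - (-23736 - 1/506*(-533))*(-242109) = -293056 - (-23736 + 533/506)*(-242109) = -293056 - (-12009883)*(-242109)/506 = -293056 - 1*2907700763247/506 = -293056 - 2907700763247/506 = -2907849049583/506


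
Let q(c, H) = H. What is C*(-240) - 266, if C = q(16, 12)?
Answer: -3146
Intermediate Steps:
C = 12
C*(-240) - 266 = 12*(-240) - 266 = -2880 - 266 = -3146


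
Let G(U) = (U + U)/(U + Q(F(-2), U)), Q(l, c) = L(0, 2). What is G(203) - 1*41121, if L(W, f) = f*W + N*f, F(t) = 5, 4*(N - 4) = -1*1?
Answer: -17311129/421 ≈ -41119.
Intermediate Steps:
N = 15/4 (N = 4 + (-1*1)/4 = 4 + (¼)*(-1) = 4 - ¼ = 15/4 ≈ 3.7500)
L(W, f) = 15*f/4 + W*f (L(W, f) = f*W + 15*f/4 = W*f + 15*f/4 = 15*f/4 + W*f)
Q(l, c) = 15/2 (Q(l, c) = (¼)*2*(15 + 4*0) = (¼)*2*(15 + 0) = (¼)*2*15 = 15/2)
G(U) = 2*U/(15/2 + U) (G(U) = (U + U)/(U + 15/2) = (2*U)/(15/2 + U) = 2*U/(15/2 + U))
G(203) - 1*41121 = 4*203/(15 + 2*203) - 1*41121 = 4*203/(15 + 406) - 41121 = 4*203/421 - 41121 = 4*203*(1/421) - 41121 = 812/421 - 41121 = -17311129/421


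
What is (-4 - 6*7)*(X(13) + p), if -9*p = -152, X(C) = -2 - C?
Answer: -782/9 ≈ -86.889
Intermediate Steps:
p = 152/9 (p = -⅑*(-152) = 152/9 ≈ 16.889)
(-4 - 6*7)*(X(13) + p) = (-4 - 6*7)*((-2 - 1*13) + 152/9) = (-4 - 42)*((-2 - 13) + 152/9) = -46*(-15 + 152/9) = -46*17/9 = -782/9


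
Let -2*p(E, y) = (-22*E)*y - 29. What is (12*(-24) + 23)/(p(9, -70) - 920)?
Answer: 530/15671 ≈ 0.033820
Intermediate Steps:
p(E, y) = 29/2 + 11*E*y (p(E, y) = -((-22*E)*y - 29)/2 = -(-22*E*y - 29)/2 = -(-29 - 22*E*y)/2 = 29/2 + 11*E*y)
(12*(-24) + 23)/(p(9, -70) - 920) = (12*(-24) + 23)/((29/2 + 11*9*(-70)) - 920) = (-288 + 23)/((29/2 - 6930) - 920) = -265/(-13831/2 - 920) = -265/(-15671/2) = -265*(-2/15671) = 530/15671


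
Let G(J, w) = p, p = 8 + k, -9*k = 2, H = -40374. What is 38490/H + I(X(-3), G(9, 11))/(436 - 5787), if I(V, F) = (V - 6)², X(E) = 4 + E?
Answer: -34494890/36006879 ≈ -0.95801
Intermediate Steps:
k = -2/9 (k = -⅑*2 = -2/9 ≈ -0.22222)
p = 70/9 (p = 8 - 2/9 = 70/9 ≈ 7.7778)
G(J, w) = 70/9
I(V, F) = (-6 + V)²
38490/H + I(X(-3), G(9, 11))/(436 - 5787) = 38490/(-40374) + (-6 + (4 - 3))²/(436 - 5787) = 38490*(-1/40374) + (-6 + 1)²/(-5351) = -6415/6729 + (-5)²*(-1/5351) = -6415/6729 + 25*(-1/5351) = -6415/6729 - 25/5351 = -34494890/36006879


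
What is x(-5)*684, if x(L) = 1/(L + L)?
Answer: -342/5 ≈ -68.400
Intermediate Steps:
x(L) = 1/(2*L)
x(-5)*684 = ((1/2)/(-5))*684 = ((1/2)*(-1/5))*684 = -1/10*684 = -342/5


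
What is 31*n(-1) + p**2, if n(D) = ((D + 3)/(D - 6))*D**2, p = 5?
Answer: 113/7 ≈ 16.143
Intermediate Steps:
n(D) = D**2*(3 + D)/(-6 + D) (n(D) = ((3 + D)/(-6 + D))*D**2 = D**2*(3 + D)/(-6 + D))
31*n(-1) + p**2 = 31*((-1)**2*(3 - 1)/(-6 - 1)) + 5**2 = 31*(1*2/(-7)) + 25 = 31*(1*(-1/7)*2) + 25 = 31*(-2/7) + 25 = -62/7 + 25 = 113/7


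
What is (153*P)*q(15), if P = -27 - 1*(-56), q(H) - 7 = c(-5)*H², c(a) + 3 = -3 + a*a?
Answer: 18999234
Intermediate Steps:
c(a) = -6 + a² (c(a) = -3 + (-3 + a*a) = -3 + (-3 + a²) = -6 + a²)
q(H) = 7 + 19*H² (q(H) = 7 + (-6 + (-5)²)*H² = 7 + (-6 + 25)*H² = 7 + 19*H²)
P = 29 (P = -27 + 56 = 29)
(153*P)*q(15) = (153*29)*(7 + 19*15²) = 4437*(7 + 19*225) = 4437*(7 + 4275) = 4437*4282 = 18999234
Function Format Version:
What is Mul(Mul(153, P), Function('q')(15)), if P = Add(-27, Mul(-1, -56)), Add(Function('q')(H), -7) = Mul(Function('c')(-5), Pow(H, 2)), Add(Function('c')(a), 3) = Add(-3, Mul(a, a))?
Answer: 18999234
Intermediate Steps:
Function('c')(a) = Add(-6, Pow(a, 2)) (Function('c')(a) = Add(-3, Add(-3, Mul(a, a))) = Add(-3, Add(-3, Pow(a, 2))) = Add(-6, Pow(a, 2)))
Function('q')(H) = Add(7, Mul(19, Pow(H, 2))) (Function('q')(H) = Add(7, Mul(Add(-6, Pow(-5, 2)), Pow(H, 2))) = Add(7, Mul(Add(-6, 25), Pow(H, 2))) = Add(7, Mul(19, Pow(H, 2))))
P = 29 (P = Add(-27, 56) = 29)
Mul(Mul(153, P), Function('q')(15)) = Mul(Mul(153, 29), Add(7, Mul(19, Pow(15, 2)))) = Mul(4437, Add(7, Mul(19, 225))) = Mul(4437, Add(7, 4275)) = Mul(4437, 4282) = 18999234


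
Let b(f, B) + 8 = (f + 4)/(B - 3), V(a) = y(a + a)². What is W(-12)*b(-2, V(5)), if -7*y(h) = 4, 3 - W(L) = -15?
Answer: -20628/131 ≈ -157.47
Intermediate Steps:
W(L) = 18 (W(L) = 3 - 1*(-15) = 3 + 15 = 18)
y(h) = -4/7 (y(h) = -⅐*4 = -4/7)
V(a) = 16/49 (V(a) = (-4/7)² = 16/49)
b(f, B) = -8 + (4 + f)/(-3 + B) (b(f, B) = -8 + (f + 4)/(B - 3) = -8 + (4 + f)/(-3 + B))
W(-12)*b(-2, V(5)) = 18*((28 - 2 - 8*16/49)/(-3 + 16/49)) = 18*((28 - 2 - 128/49)/(-131/49)) = 18*(-49/131*1146/49) = 18*(-1146/131) = -20628/131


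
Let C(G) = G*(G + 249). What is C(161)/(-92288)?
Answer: -4715/6592 ≈ -0.71526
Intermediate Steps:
C(G) = G*(249 + G)
C(161)/(-92288) = (161*(249 + 161))/(-92288) = (161*410)*(-1/92288) = 66010*(-1/92288) = -4715/6592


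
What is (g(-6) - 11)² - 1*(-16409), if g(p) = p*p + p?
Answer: 16770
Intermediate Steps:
g(p) = p + p² (g(p) = p² + p = p + p²)
(g(-6) - 11)² - 1*(-16409) = (-6*(1 - 6) - 11)² - 1*(-16409) = (-6*(-5) - 11)² + 16409 = (30 - 11)² + 16409 = 19² + 16409 = 361 + 16409 = 16770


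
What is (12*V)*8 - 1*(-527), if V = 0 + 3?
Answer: 815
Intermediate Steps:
V = 3
(12*V)*8 - 1*(-527) = (12*3)*8 - 1*(-527) = 36*8 + 527 = 288 + 527 = 815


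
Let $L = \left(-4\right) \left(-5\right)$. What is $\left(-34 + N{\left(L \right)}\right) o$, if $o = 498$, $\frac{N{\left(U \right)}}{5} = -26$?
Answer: $-81672$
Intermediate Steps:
$L = 20$
$N{\left(U \right)} = -130$ ($N{\left(U \right)} = 5 \left(-26\right) = -130$)
$\left(-34 + N{\left(L \right)}\right) o = \left(-34 - 130\right) 498 = \left(-164\right) 498 = -81672$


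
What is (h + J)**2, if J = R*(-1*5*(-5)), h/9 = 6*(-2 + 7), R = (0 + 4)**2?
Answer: 448900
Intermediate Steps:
R = 16 (R = 4**2 = 16)
h = 270 (h = 9*(6*(-2 + 7)) = 9*(6*5) = 9*30 = 270)
J = 400 (J = 16*(-1*5*(-5)) = 16*(-5*(-5)) = 16*25 = 400)
(h + J)**2 = (270 + 400)**2 = 670**2 = 448900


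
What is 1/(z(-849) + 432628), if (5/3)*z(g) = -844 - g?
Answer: 1/432631 ≈ 2.3114e-6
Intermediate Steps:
z(g) = -2532/5 - 3*g/5 (z(g) = 3*(-844 - g)/5 = -2532/5 - 3*g/5)
1/(z(-849) + 432628) = 1/((-2532/5 - ⅗*(-849)) + 432628) = 1/((-2532/5 + 2547/5) + 432628) = 1/(3 + 432628) = 1/432631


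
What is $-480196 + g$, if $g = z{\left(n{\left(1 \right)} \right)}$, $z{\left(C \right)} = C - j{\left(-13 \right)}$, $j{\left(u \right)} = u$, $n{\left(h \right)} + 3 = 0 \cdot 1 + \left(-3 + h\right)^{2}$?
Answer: $-480182$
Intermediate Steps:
$n{\left(h \right)} = -3 + \left(-3 + h\right)^{2}$ ($n{\left(h \right)} = -3 + \left(0 \cdot 1 + \left(-3 + h\right)^{2}\right) = -3 + \left(0 + \left(-3 + h\right)^{2}\right) = -3 + \left(-3 + h\right)^{2}$)
$z{\left(C \right)} = 13 + C$ ($z{\left(C \right)} = C - -13 = C + 13 = 13 + C$)
$g = 14$ ($g = 13 - \left(3 - \left(-3 + 1\right)^{2}\right) = 13 - \left(3 - \left(-2\right)^{2}\right) = 13 + \left(-3 + 4\right) = 13 + 1 = 14$)
$-480196 + g = -480196 + 14 = -480182$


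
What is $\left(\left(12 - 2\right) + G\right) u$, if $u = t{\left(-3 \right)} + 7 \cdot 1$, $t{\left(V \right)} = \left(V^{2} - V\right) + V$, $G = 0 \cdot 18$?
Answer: $160$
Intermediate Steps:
$G = 0$
$t{\left(V \right)} = V^{2}$
$u = 16$ ($u = \left(-3\right)^{2} + 7 \cdot 1 = 9 + 7 = 16$)
$\left(\left(12 - 2\right) + G\right) u = \left(\left(12 - 2\right) + 0\right) 16 = \left(10 + 0\right) 16 = 10 \cdot 16 = 160$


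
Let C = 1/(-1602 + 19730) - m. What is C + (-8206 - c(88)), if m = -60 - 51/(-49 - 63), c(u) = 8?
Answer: -64672985/7931 ≈ -8154.5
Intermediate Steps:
m = -6669/112 (m = -60 - 51/(-112) = -60 - 51*(-1/112) = -60 + 51/112 = -6669/112 ≈ -59.545)
C = 472249/7931 (C = 1/(-1602 + 19730) - 1*(-6669/112) = 1/18128 + 6669/112 = 472249/7931 ≈ 59.545)
C + (-8206 - c(88)) = 472249/7931 + (-8206 - 1*8) = 472249/7931 + (-8206 - 8) = 472249/7931 - 8214 = -64672985/7931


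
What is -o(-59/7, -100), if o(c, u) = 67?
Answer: -67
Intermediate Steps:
-o(-59/7, -100) = -1*67 = -67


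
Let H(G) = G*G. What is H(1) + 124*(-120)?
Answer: -14879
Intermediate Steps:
H(G) = G²
H(1) + 124*(-120) = 1² + 124*(-120) = 1 - 14880 = -14879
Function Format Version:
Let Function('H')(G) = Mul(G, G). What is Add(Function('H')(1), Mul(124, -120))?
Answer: -14879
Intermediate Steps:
Function('H')(G) = Pow(G, 2)
Add(Function('H')(1), Mul(124, -120)) = Add(Pow(1, 2), Mul(124, -120)) = Add(1, -14880) = -14879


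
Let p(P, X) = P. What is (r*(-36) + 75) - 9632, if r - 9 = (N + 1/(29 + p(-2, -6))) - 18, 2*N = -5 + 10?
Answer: -27973/3 ≈ -9324.3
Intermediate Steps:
N = 5/2 (N = (-5 + 10)/2 = (½)*5 = 5/2 ≈ 2.5000)
r = -349/54 (r = 9 + ((5/2 + 1/(29 - 2)) - 18) = 9 + ((5/2 + 1/27) - 18) = 9 + (137/54 - 18) = 9 - 835/54 = -349/54 ≈ -6.4630)
(r*(-36) + 75) - 9632 = (-349/54*(-36) + 75) - 9632 = (698/3 + 75) - 9632 = 923/3 - 9632 = -27973/3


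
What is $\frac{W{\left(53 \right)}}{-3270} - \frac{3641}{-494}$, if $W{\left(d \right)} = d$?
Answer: $\frac{2969972}{403845} \approx 7.3542$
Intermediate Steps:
$\frac{W{\left(53 \right)}}{-3270} - \frac{3641}{-494} = \frac{53}{-3270} - \frac{3641}{-494} = 53 \left(- \frac{1}{3270}\right) - - \frac{3641}{494} = - \frac{53}{3270} + \frac{3641}{494} = \frac{2969972}{403845}$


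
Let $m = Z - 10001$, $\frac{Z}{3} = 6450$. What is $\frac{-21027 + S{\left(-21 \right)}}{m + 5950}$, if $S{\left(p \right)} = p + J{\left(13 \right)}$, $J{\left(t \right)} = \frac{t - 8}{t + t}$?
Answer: $- \frac{547243}{397774} \approx -1.3758$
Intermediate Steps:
$Z = 19350$ ($Z = 3 \cdot 6450 = 19350$)
$J{\left(t \right)} = \frac{-8 + t}{2 t}$
$m = 9349$ ($m = 19350 - 10001 = 9349$)
$S{\left(p \right)} = \frac{5}{26} + p$ ($S{\left(p \right)} = p + \frac{-8 + 13}{2 \cdot 13} = p + \frac{1}{2} \cdot \frac{1}{13} \cdot 5 = p + \frac{5}{26} = \frac{5}{26} + p$)
$\frac{-21027 + S{\left(-21 \right)}}{m + 5950} = \frac{-21027 + \left(\frac{5}{26} - 21\right)}{9349 + 5950} = \frac{-21027 - \frac{541}{26}}{15299} = \left(- \frac{547243}{26}\right) \frac{1}{15299} = - \frac{547243}{397774}$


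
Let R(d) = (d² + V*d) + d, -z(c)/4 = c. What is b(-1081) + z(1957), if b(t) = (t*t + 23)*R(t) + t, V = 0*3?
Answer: 1364298439411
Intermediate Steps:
V = 0
z(c) = -4*c
R(d) = d + d² (R(d) = (d² + 0*d) + d = (d² + 0) + d = d² + d = d + d²)
b(t) = t + t*(1 + t)*(23 + t²) (b(t) = (t*t + 23)*(t*(1 + t)) + t = (t² + 23)*(t*(1 + t)) + t = (23 + t²)*(t*(1 + t)) + t = t*(1 + t)*(23 + t²) + t = t + t*(1 + t)*(23 + t²))
b(-1081) + z(1957) = -1081*(24 + 23*(-1081) + (-1081)²*(1 - 1081)) - 4*1957 = -1081*(24 - 24863 + 1168561*(-1080)) - 7828 = -1081*(24 - 24863 - 1262045880) - 7828 = -1081*(-1262070719) - 7828 = 1364298447239 - 7828 = 1364298439411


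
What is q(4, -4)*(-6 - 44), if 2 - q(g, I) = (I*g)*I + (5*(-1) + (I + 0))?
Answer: 2650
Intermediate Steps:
q(g, I) = 7 - I - g*I² (q(g, I) = 2 - ((I*g)*I + (5*(-1) + (I + 0))) = 2 - (g*I² + (-5 + I)) = 2 - (-5 + I + g*I²) = 2 + (5 - I - g*I²) = 7 - I - g*I²)
q(4, -4)*(-6 - 44) = (7 - 1*(-4) - 1*4*(-4)²)*(-6 - 44) = (7 + 4 - 1*4*16)*(-50) = (7 + 4 - 64)*(-50) = -53*(-50) = 2650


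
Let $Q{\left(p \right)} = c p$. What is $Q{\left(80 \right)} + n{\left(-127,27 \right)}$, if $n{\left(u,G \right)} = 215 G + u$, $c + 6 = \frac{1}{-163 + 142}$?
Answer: $\frac{109078}{21} \approx 5194.2$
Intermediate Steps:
$c = - \frac{127}{21}$ ($c = -6 + \frac{1}{-163 + 142} = -6 + \frac{1}{-21} = -6 - \frac{1}{21} = - \frac{127}{21} \approx -6.0476$)
$n{\left(u,G \right)} = u + 215 G$
$Q{\left(p \right)} = - \frac{127 p}{21}$
$Q{\left(80 \right)} + n{\left(-127,27 \right)} = \left(- \frac{127}{21}\right) 80 + \left(-127 + 215 \cdot 27\right) = - \frac{10160}{21} + \left(-127 + 5805\right) = - \frac{10160}{21} + 5678 = \frac{109078}{21}$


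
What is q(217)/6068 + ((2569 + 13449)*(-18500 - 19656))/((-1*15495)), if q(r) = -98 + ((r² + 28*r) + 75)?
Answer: 1854740357117/47011830 ≈ 39453.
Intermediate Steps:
q(r) = -23 + r² + 28*r (q(r) = -98 + (75 + r² + 28*r) = -23 + r² + 28*r)
q(217)/6068 + ((2569 + 13449)*(-18500 - 19656))/((-1*15495)) = (-23 + 217² + 28*217)/6068 + ((2569 + 13449)*(-18500 - 19656))/((-1*15495)) = (-23 + 47089 + 6076)*(1/6068) + (16018*(-38156))/(-15495) = 53142*(1/6068) - 611182808*(-1/15495) = 26571/3034 + 611182808/15495 = 1854740357117/47011830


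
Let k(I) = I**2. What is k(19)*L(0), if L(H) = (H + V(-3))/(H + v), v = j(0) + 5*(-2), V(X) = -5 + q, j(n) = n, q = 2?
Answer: 1083/10 ≈ 108.30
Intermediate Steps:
V(X) = -3 (V(X) = -5 + 2 = -3)
v = -10 (v = 0 + 5*(-2) = 0 - 10 = -10)
L(H) = (-3 + H)/(-10 + H) (L(H) = (H - 3)/(H - 10) = (-3 + H)/(-10 + H))
k(19)*L(0) = 19**2*((-3 + 0)/(-10 + 0)) = 361*(-3/(-10)) = 361*(-1/10*(-3)) = 361*(3/10) = 1083/10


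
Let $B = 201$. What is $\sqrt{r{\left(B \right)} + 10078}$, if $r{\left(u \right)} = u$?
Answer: $\sqrt{10279} \approx 101.39$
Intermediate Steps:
$\sqrt{r{\left(B \right)} + 10078} = \sqrt{201 + 10078} = \sqrt{10279}$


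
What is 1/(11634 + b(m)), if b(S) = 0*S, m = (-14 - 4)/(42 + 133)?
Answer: 1/11634 ≈ 8.5955e-5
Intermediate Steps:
m = -18/175 ≈ -0.10286
b(S) = 0
1/(11634 + b(m)) = 1/(11634 + 0) = 1/11634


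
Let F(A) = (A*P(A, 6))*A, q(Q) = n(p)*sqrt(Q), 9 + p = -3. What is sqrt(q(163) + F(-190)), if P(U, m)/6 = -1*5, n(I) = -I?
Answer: 2*sqrt(-270750 + 3*sqrt(163)) ≈ 1040.6*I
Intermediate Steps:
p = -12 (p = -9 - 3 = -12)
P(U, m) = -30 (P(U, m) = 6*(-1*5) = 6*(-5) = -30)
q(Q) = 12*sqrt(Q) (q(Q) = (-1*(-12))*sqrt(Q) = 12*sqrt(Q))
F(A) = -30*A**2 (F(A) = (A*(-30))*A = (-30*A)*A = -30*A**2)
sqrt(q(163) + F(-190)) = sqrt(12*sqrt(163) - 30*(-190)**2) = sqrt(12*sqrt(163) - 30*36100) = sqrt(12*sqrt(163) - 1083000) = sqrt(-1083000 + 12*sqrt(163))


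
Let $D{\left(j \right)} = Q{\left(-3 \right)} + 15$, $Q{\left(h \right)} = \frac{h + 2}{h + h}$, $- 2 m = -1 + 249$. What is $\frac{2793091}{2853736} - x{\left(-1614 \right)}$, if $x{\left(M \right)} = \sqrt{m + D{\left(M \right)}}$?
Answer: $\frac{8981}{9176} - \frac{i \sqrt{3918}}{6} \approx 0.97875 - 10.432 i$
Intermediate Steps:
$m = -124$ ($m = - \frac{-1 + 249}{2} = \left(- \frac{1}{2}\right) 248 = -124$)
$Q{\left(h \right)} = \frac{2 + h}{2 h}$
$D{\left(j \right)} = \frac{91}{6}$ ($D{\left(j \right)} = \frac{2 - 3}{2 \left(-3\right)} + 15 = \frac{1}{2} \left(- \frac{1}{3}\right) \left(-1\right) + 15 = \frac{1}{6} + 15 = \frac{91}{6}$)
$x{\left(M \right)} = \frac{i \sqrt{3918}}{6}$ ($x{\left(M \right)} = \sqrt{-124 + \frac{91}{6}} = \sqrt{- \frac{653}{6}} = \frac{i \sqrt{3918}}{6}$)
$\frac{2793091}{2853736} - x{\left(-1614 \right)} = \frac{2793091}{2853736} - \frac{i \sqrt{3918}}{6} = 2793091 \cdot \frac{1}{2853736} - \frac{i \sqrt{3918}}{6} = \frac{8981}{9176} - \frac{i \sqrt{3918}}{6}$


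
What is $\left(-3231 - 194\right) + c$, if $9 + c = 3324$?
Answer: $-110$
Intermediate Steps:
$c = 3315$ ($c = -9 + 3324 = 3315$)
$\left(-3231 - 194\right) + c = \left(-3231 - 194\right) + 3315 = -3425 + 3315 = -110$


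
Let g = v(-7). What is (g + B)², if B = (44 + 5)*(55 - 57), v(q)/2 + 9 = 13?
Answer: 8100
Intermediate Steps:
v(q) = 8 (v(q) = -18 + 2*13 = -18 + 26 = 8)
B = -98 (B = 49*(-2) = -98)
g = 8
(g + B)² = (8 - 98)² = (-90)² = 8100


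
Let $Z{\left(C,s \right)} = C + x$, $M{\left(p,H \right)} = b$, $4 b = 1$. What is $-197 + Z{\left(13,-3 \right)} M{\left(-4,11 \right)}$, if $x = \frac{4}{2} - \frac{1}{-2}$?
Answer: $- \frac{1545}{8} \approx -193.13$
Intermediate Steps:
$b = \frac{1}{4}$ ($b = \frac{1}{4} \cdot 1 = \frac{1}{4} \approx 0.25$)
$M{\left(p,H \right)} = \frac{1}{4}$
$x = \frac{5}{2}$ ($x = 4 \cdot \frac{1}{2} - - \frac{1}{2} = 2 + \frac{1}{2} = \frac{5}{2} \approx 2.5$)
$Z{\left(C,s \right)} = \frac{5}{2} + C$ ($Z{\left(C,s \right)} = C + \frac{5}{2} = \frac{5}{2} + C$)
$-197 + Z{\left(13,-3 \right)} M{\left(-4,11 \right)} = -197 + \left(\frac{5}{2} + 13\right) \frac{1}{4} = -197 + \frac{31}{2} \cdot \frac{1}{4} = -197 + \frac{31}{8} = - \frac{1545}{8}$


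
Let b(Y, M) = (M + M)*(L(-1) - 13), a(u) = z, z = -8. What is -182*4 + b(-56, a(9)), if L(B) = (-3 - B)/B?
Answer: -552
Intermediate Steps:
a(u) = -8
L(B) = (-3 - B)/B
b(Y, M) = -22*M (b(Y, M) = (M + M)*((-3 - 1*(-1))/(-1) - 13) = (2*M)*(-(-3 + 1) - 13) = (2*M)*(-1*(-2) - 13) = (2*M)*(2 - 13) = (2*M)*(-11) = -22*M)
-182*4 + b(-56, a(9)) = -182*4 - 22*(-8) = -728 + 176 = -552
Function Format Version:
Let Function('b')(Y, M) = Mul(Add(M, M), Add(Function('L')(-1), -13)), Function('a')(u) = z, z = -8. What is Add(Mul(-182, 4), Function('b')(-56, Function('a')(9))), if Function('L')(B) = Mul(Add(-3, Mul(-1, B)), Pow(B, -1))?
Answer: -552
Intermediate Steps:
Function('a')(u) = -8
Function('L')(B) = Mul(Pow(B, -1), Add(-3, Mul(-1, B)))
Function('b')(Y, M) = Mul(-22, M) (Function('b')(Y, M) = Mul(Add(M, M), Add(Mul(Pow(-1, -1), Add(-3, Mul(-1, -1))), -13)) = Mul(Mul(2, M), Add(Mul(-1, Add(-3, 1)), -13)) = Mul(Mul(2, M), Add(Mul(-1, -2), -13)) = Mul(Mul(2, M), Add(2, -13)) = Mul(Mul(2, M), -11) = Mul(-22, M))
Add(Mul(-182, 4), Function('b')(-56, Function('a')(9))) = Add(Mul(-182, 4), Mul(-22, -8)) = Add(-728, 176) = -552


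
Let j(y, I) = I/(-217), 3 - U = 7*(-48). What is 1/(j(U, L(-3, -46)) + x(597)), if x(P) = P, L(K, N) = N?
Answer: 217/129595 ≈ 0.0016744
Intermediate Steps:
U = 339 (U = 3 - 7*(-48) = 3 - 1*(-336) = 3 + 336 = 339)
j(y, I) = -I/217 (j(y, I) = I*(-1/217) = -I/217)
1/(j(U, L(-3, -46)) + x(597)) = 1/(-1/217*(-46) + 597) = 1/(46/217 + 597) = 1/(129595/217) = 217/129595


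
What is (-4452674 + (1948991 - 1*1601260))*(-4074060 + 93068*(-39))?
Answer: 31623298648416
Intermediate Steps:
(-4452674 + (1948991 - 1*1601260))*(-4074060 + 93068*(-39)) = (-4452674 + (1948991 - 1601260))*(-4074060 - 3629652) = (-4452674 + 347731)*(-7703712) = -4104943*(-7703712) = 31623298648416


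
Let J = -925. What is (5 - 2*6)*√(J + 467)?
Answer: -7*I*√458 ≈ -149.81*I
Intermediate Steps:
(5 - 2*6)*√(J + 467) = (5 - 2*6)*√(-925 + 467) = (5 - 12)*√(-458) = -7*I*√458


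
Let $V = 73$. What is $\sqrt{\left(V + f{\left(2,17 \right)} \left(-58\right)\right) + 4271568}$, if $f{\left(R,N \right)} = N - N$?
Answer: $\sqrt{4271641} \approx 2066.8$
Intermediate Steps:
$f{\left(R,N \right)} = 0$
$\sqrt{\left(V + f{\left(2,17 \right)} \left(-58\right)\right) + 4271568} = \sqrt{\left(73 + 0 \left(-58\right)\right) + 4271568} = \sqrt{\left(73 + 0\right) + 4271568} = \sqrt{73 + 4271568} = \sqrt{4271641}$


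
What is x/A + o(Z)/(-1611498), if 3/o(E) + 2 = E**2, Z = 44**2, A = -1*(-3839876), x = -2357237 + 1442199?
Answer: -460572633155160207/1932752301331330276 ≈ -0.23830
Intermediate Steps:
x = -915038
A = 3839876
Z = 1936
o(E) = 3/(-2 + E**2)
x/A + o(Z)/(-1611498) = -915038/3839876 + (3/(-2 + 1936**2))/(-1611498) = -915038*1/3839876 + (3/(-2 + 3748096))*(-1/1611498) = -457519/1919938 + (3/3748094)*(-1/1611498) = -457519/1919938 - 1/2013348661604 = -460572633155160207/1932752301331330276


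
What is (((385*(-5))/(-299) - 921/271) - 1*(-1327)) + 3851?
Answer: 419814458/81029 ≈ 5181.0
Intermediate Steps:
(((385*(-5))/(-299) - 921/271) - 1*(-1327)) + 3851 = ((-1925*(-1/299) - 921*1/271) + 1327) + 3851 = ((1925/299 - 921/271) + 1327) + 3851 = (246296/81029 + 1327) + 3851 = 107771779/81029 + 3851 = 419814458/81029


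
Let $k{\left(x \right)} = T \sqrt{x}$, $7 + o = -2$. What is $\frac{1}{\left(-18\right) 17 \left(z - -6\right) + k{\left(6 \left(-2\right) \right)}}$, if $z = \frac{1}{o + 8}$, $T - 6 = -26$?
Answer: $\frac{i}{10 \left(- 153 i + 4 \sqrt{3}\right)} \approx -0.00065226 + 2.9536 \cdot 10^{-5} i$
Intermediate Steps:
$T = -20$ ($T = 6 - 26 = -20$)
$o = -9$ ($o = -7 - 2 = -9$)
$k{\left(x \right)} = - 20 \sqrt{x}$
$z = -1$ ($z = \frac{1}{-9 + 8} = \frac{1}{-1} = -1$)
$\frac{1}{\left(-18\right) 17 \left(z - -6\right) + k{\left(6 \left(-2\right) \right)}} = \frac{1}{\left(-18\right) 17 \left(-1 - -6\right) - 20 \sqrt{6 \left(-2\right)}} = \frac{1}{- 306 \left(-1 + 6\right) - 20 \sqrt{-12}} = \frac{1}{\left(-306\right) 5 - 20 \cdot 2 i \sqrt{3}} = \frac{1}{-1530 - 40 i \sqrt{3}}$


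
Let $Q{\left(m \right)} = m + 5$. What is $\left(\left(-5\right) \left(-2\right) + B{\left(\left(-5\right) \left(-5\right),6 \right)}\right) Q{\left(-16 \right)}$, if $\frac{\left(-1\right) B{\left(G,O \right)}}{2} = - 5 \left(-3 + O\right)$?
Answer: $-440$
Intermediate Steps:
$Q{\left(m \right)} = 5 + m$
$B{\left(G,O \right)} = -30 + 10 O$ ($B{\left(G,O \right)} = - 2 \left(- 5 \left(-3 + O\right)\right) = - 2 \left(15 - 5 O\right) = -30 + 10 O$)
$\left(\left(-5\right) \left(-2\right) + B{\left(\left(-5\right) \left(-5\right),6 \right)}\right) Q{\left(-16 \right)} = \left(\left(-5\right) \left(-2\right) + \left(-30 + 10 \cdot 6\right)\right) \left(5 - 16\right) = \left(10 + \left(-30 + 60\right)\right) \left(-11\right) = \left(10 + 30\right) \left(-11\right) = 40 \left(-11\right) = -440$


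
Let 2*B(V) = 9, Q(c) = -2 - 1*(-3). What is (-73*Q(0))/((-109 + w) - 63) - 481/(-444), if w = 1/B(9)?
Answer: 13991/9276 ≈ 1.5083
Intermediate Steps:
Q(c) = 1 (Q(c) = -2 + 3 = 1)
B(V) = 9/2 (B(V) = (½)*9 = 9/2)
w = 2/9 (w = 1/(9/2) = 2/9 ≈ 0.22222)
(-73*Q(0))/((-109 + w) - 63) - 481/(-444) = (-73*1)/((-109 + 2/9) - 63) - 481/(-444) = -73/(-979/9 - 63) - 481*(-1/444) = -73/(-1546/9) + 13/12 = -73*(-9/1546) + 13/12 = 657/1546 + 13/12 = 13991/9276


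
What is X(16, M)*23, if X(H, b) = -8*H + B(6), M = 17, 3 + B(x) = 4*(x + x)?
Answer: -1909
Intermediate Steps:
B(x) = -3 + 8*x (B(x) = -3 + 4*(x + x) = -3 + 4*(2*x) = -3 + 8*x)
X(H, b) = 45 - 8*H (X(H, b) = -8*H + (-3 + 8*6) = -8*H + (-3 + 48) = -8*H + 45 = 45 - 8*H)
X(16, M)*23 = (45 - 8*16)*23 = (45 - 128)*23 = -83*23 = -1909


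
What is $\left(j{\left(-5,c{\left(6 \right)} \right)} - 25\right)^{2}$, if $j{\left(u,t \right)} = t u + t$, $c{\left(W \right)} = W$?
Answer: $2401$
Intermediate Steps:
$j{\left(u,t \right)} = t + t u$
$\left(j{\left(-5,c{\left(6 \right)} \right)} - 25\right)^{2} = \left(6 \left(1 - 5\right) - 25\right)^{2} = \left(6 \left(-4\right) - 25\right)^{2} = \left(-24 - 25\right)^{2} = \left(-49\right)^{2} = 2401$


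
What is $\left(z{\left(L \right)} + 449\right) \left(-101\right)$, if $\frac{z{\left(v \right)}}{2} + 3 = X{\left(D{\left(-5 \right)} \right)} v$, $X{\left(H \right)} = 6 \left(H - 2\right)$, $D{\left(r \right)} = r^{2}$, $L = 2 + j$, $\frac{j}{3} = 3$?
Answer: $-351379$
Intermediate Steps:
$j = 9$ ($j = 3 \cdot 3 = 9$)
$L = 11$ ($L = 2 + 9 = 11$)
$X{\left(H \right)} = -12 + 6 H$ ($X{\left(H \right)} = 6 \left(-2 + H\right) = -12 + 6 H$)
$z{\left(v \right)} = -6 + 276 v$ ($z{\left(v \right)} = -6 + 2 \left(-12 + 6 \left(-5\right)^{2}\right) v = -6 + 2 \left(-12 + 6 \cdot 25\right) v = -6 + 2 \left(-12 + 150\right) v = -6 + 2 \cdot 138 v = -6 + 276 v$)
$\left(z{\left(L \right)} + 449\right) \left(-101\right) = \left(\left(-6 + 276 \cdot 11\right) + 449\right) \left(-101\right) = \left(\left(-6 + 3036\right) + 449\right) \left(-101\right) = \left(3030 + 449\right) \left(-101\right) = 3479 \left(-101\right) = -351379$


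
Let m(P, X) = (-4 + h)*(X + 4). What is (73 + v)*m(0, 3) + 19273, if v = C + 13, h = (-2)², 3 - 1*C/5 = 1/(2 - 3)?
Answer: 19273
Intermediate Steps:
C = 20 (C = 15 - 5/(2 - 3) = 15 - 5/(-1) = 15 - 5*(-1) = 15 + 5 = 20)
h = 4
m(P, X) = 0 (m(P, X) = (-4 + 4)*(X + 4) = 0*(4 + X) = 0)
v = 33 (v = 20 + 13 = 33)
(73 + v)*m(0, 3) + 19273 = (73 + 33)*0 + 19273 = 106*0 + 19273 = 0 + 19273 = 19273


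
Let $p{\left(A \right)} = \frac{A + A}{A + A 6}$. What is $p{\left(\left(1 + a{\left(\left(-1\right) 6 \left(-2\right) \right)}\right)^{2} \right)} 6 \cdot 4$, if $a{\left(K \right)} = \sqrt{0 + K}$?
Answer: $\frac{48}{7} \approx 6.8571$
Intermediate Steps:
$a{\left(K \right)} = \sqrt{K}$
$p{\left(A \right)} = \frac{2}{7}$ ($p{\left(A \right)} = \frac{2 A}{A + 6 A} = \frac{2 A}{7 A} = 2 A \frac{1}{7 A} = \frac{2}{7}$)
$p{\left(\left(1 + a{\left(\left(-1\right) 6 \left(-2\right) \right)}\right)^{2} \right)} 6 \cdot 4 = \frac{2 \cdot 6 \cdot 4}{7} = \frac{2}{7} \cdot 24 = \frac{48}{7}$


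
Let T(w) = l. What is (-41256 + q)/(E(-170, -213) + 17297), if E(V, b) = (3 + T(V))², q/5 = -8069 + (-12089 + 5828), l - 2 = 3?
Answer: -112906/17361 ≈ -6.5034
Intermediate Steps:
l = 5 (l = 2 + 3 = 5)
q = -71650 (q = 5*(-8069 + (-12089 + 5828)) = 5*(-8069 - 6261) = 5*(-14330) = -71650)
T(w) = 5
E(V, b) = 64 (E(V, b) = (3 + 5)² = 8² = 64)
(-41256 + q)/(E(-170, -213) + 17297) = (-41256 - 71650)/(64 + 17297) = -112906/17361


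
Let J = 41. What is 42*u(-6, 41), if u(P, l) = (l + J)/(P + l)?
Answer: 492/5 ≈ 98.400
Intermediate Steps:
u(P, l) = (41 + l)/(P + l) (u(P, l) = (l + 41)/(P + l) = (41 + l)/(P + l))
42*u(-6, 41) = 42*((41 + 41)/(-6 + 41)) = 42*(82/35) = 492/5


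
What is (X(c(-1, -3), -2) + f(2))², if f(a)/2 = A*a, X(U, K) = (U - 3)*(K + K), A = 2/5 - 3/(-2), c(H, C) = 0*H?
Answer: 9604/25 ≈ 384.16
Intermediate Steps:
c(H, C) = 0
A = 19/10 (A = 2*(⅕) - 3*(-½) = ⅖ + 3/2 = 19/10 ≈ 1.9000)
X(U, K) = 2*K*(-3 + U) (X(U, K) = (-3 + U)*(2*K) = 2*K*(-3 + U))
f(a) = 19*a/5 (f(a) = 2*(19*a/10) = 19*a/5)
(X(c(-1, -3), -2) + f(2))² = (2*(-2)*(-3 + 0) + (19/5)*2)² = (2*(-2)*(-3) + 38/5)² = (12 + 38/5)² = (98/5)² = 9604/25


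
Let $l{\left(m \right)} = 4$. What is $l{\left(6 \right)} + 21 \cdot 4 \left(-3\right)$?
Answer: $-248$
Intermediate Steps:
$l{\left(6 \right)} + 21 \cdot 4 \left(-3\right) = 4 + 21 \cdot 4 \left(-3\right) = 4 + 21 \left(-12\right) = 4 - 252 = -248$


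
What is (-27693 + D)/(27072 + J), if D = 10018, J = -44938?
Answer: 17675/17866 ≈ 0.98931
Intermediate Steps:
(-27693 + D)/(27072 + J) = (-27693 + 10018)/(27072 - 44938) = -17675/(-17866) = -17675*(-1/17866) = 17675/17866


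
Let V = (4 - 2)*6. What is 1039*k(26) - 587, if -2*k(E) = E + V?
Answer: -20328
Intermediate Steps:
V = 12 (V = 2*6 = 12)
k(E) = -6 - E/2 (k(E) = -(E + 12)/2 = -(12 + E)/2 = -6 - E/2)
1039*k(26) - 587 = 1039*(-6 - 1/2*26) - 587 = 1039*(-6 - 13) - 587 = 1039*(-19) - 587 = -19741 - 587 = -20328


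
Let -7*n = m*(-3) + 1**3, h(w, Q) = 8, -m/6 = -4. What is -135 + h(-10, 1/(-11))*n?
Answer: -377/7 ≈ -53.857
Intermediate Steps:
m = 24 (m = -6*(-4) = 24)
n = 71/7 (n = -(24*(-3) + 1**3)/7 = -(-72 + 1)/7 = -1/7*(-71) = 71/7 ≈ 10.143)
-135 + h(-10, 1/(-11))*n = -135 + 8*(71/7) = -135 + 568/7 = -377/7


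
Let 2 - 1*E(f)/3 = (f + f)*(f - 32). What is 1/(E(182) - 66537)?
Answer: -1/230331 ≈ -4.3416e-6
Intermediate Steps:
E(f) = 6 - 6*f*(-32 + f) (E(f) = 6 - 3*(f + f)*(f - 32) = 6 - 3*2*f*(-32 + f) = 6 - 6*f*(-32 + f))
1/(E(182) - 66537) = 1/((6 - 6*182² + 192*182) - 66537) = 1/((6 - 6*33124 + 34944) - 66537) = 1/((6 - 198744 + 34944) - 66537) = 1/(-163794 - 66537) = 1/(-230331) = -1/230331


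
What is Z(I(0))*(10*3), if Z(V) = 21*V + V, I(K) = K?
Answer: 0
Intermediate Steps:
Z(V) = 22*V
Z(I(0))*(10*3) = (22*0)*(10*3) = 0*30 = 0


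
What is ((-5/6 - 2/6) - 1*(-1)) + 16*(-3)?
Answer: -289/6 ≈ -48.167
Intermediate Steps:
((-5/6 - 2/6) - 1*(-1)) + 16*(-3) = ((-5*1/6 - 2*1/6) + 1) - 48 = ((-5/6 - 1/3) + 1) - 48 = (-7/6 + 1) - 48 = -1/6 - 48 = -289/6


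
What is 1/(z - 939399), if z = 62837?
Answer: -1/876562 ≈ -1.1408e-6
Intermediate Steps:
1/(z - 939399) = 1/(62837 - 939399) = 1/(-876562) = -1/876562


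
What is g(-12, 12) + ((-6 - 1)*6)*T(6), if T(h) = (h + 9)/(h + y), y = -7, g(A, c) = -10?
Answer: 620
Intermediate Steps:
T(h) = (9 + h)/(-7 + h) (T(h) = (h + 9)/(h - 7) = (9 + h)/(-7 + h))
g(-12, 12) + ((-6 - 1)*6)*T(6) = -10 + ((-6 - 1)*6)*((9 + 6)/(-7 + 6)) = -10 + (-7*6)*(15/(-1)) = -10 - (-42)*15 = -10 - 42*(-15) = -10 + 630 = 620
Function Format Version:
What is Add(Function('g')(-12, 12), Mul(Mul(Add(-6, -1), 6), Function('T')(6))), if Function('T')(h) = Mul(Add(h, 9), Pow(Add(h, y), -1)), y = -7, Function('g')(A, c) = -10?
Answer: 620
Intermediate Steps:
Function('T')(h) = Mul(Pow(Add(-7, h), -1), Add(9, h)) (Function('T')(h) = Mul(Add(h, 9), Pow(Add(h, -7), -1)) = Mul(Add(9, h), Pow(Add(-7, h), -1)) = Mul(Pow(Add(-7, h), -1), Add(9, h)))
Add(Function('g')(-12, 12), Mul(Mul(Add(-6, -1), 6), Function('T')(6))) = Add(-10, Mul(Mul(Add(-6, -1), 6), Mul(Pow(Add(-7, 6), -1), Add(9, 6)))) = Add(-10, Mul(Mul(-7, 6), Mul(Pow(-1, -1), 15))) = Add(-10, Mul(-42, Mul(-1, 15))) = Add(-10, Mul(-42, -15)) = Add(-10, 630) = 620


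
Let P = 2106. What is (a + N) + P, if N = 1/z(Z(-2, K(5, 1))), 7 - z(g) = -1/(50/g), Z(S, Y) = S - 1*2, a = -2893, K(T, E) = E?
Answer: -136126/173 ≈ -786.86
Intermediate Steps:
Z(S, Y) = -2 + S (Z(S, Y) = S - 2 = -2 + S)
z(g) = 7 + g/50 (z(g) = 7 - (-1)/(50/g) = 7 - (-1)*g/50 = 7 + g/50)
N = 25/173 (N = 1/(7 + (-2 - 2)/50) = 1/(7 + (1/50)*(-4)) = 1/(7 - 2/25) = 1/(173/25) = 25/173 ≈ 0.14451)
(a + N) + P = (-2893 + 25/173) + 2106 = -500464/173 + 2106 = -136126/173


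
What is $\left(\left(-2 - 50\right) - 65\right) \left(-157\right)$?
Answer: $18369$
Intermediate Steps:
$\left(\left(-2 - 50\right) - 65\right) \left(-157\right) = \left(-52 - 65\right) \left(-157\right) = \left(-117\right) \left(-157\right) = 18369$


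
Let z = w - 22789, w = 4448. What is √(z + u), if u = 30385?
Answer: 2*√3011 ≈ 109.75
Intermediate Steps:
z = -18341 (z = 4448 - 22789 = -18341)
√(z + u) = √(-18341 + 30385) = √12044 = 2*√3011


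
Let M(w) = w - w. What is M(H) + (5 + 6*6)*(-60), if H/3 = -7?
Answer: -2460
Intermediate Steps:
H = -21 (H = 3*(-7) = -21)
M(w) = 0
M(H) + (5 + 6*6)*(-60) = 0 + (5 + 6*6)*(-60) = 0 + (5 + 36)*(-60) = 0 + 41*(-60) = 0 - 2460 = -2460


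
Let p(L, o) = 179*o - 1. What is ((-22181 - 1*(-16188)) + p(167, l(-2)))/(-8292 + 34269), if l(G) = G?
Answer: -6352/25977 ≈ -0.24452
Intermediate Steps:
p(L, o) = -1 + 179*o
((-22181 - 1*(-16188)) + p(167, l(-2)))/(-8292 + 34269) = ((-22181 - 1*(-16188)) + (-1 + 179*(-2)))/(-8292 + 34269) = ((-22181 + 16188) + (-1 - 358))/25977 = (-5993 - 359)*(1/25977) = -6352*1/25977 = -6352/25977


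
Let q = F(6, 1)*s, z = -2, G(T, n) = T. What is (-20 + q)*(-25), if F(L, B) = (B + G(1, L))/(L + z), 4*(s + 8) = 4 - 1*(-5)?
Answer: 4575/8 ≈ 571.88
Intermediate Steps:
s = -23/4 (s = -8 + (4 - 1*(-5))/4 = -8 + (4 + 5)/4 = -8 + (¼)*9 = -8 + 9/4 = -23/4 ≈ -5.7500)
F(L, B) = (1 + B)/(-2 + L) (F(L, B) = (B + 1)/(L - 2) = (1 + B)/(-2 + L))
q = -23/8 (q = ((1 + 1)/(-2 + 6))*(-23/4) = (2/4)*(-23/4) = ((¼)*2)*(-23/4) = (½)*(-23/4) = -23/8 ≈ -2.8750)
(-20 + q)*(-25) = (-20 - 23/8)*(-25) = -183/8*(-25) = 4575/8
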